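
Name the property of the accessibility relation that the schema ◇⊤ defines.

◇⊤ holds at w iff w has a successor, so frame-validity of ◇⊤ is exactly seriality. Equivalently via □ψ → ◇ψ:
Suppose □ψ→◇ψ is valid. At any x set V(ψ)=W. Then □ψ at x, so ◇ψ at x, so x has a successor.
Conversely, on a frame with seriality the schema holds at every world under every valuation.
Frame condition: ∀x ∃y Rxy.

seriality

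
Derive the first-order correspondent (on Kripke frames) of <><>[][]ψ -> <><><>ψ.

This is a Sahlqvist (Geach-type) schema ◇^2□^2ψ → □^0◇^3ψ.
Minimal-valuation argument: fix x; take any y with xR^2y and any z with xR^0z. Set V(ψ) to the set of worlds R-reachable from y in exactly 2 steps. Then □^2ψ holds at y, so the antecedent holds at x; validity forces ◇^3ψ at z, giving a w with zR^3w and yR^2w.
First-order correspondent: forall x forall y (x R^2 y -> exists w (y R^2 w & x R^3 w)).

forall x forall y (x R^2 y -> exists w (y R^2 w & x R^3 w))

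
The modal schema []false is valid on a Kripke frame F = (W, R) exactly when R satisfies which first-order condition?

□⊥ is valid iff no world has any successor (otherwise □⊥ fails at any world with one).

emptiness of R: forall x forall y ~Rxy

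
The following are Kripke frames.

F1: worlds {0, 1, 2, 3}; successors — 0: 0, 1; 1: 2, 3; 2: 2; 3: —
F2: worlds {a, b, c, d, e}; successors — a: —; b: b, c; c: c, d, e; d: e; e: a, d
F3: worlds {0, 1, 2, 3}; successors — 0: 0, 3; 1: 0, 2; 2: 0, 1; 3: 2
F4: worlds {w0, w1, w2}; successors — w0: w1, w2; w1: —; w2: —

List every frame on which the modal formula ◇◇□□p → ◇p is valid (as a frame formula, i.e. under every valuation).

F4

This is the axiom for a generalized confluence (Geach) condition; its first-order frame correspondent is ∀x ∀y (xR²y → ∃w (yR²w ∧ xRw)).
F1: fails — 0R²1 but no w with 1R²w and 0Rw.
F2: fails — bR²d but no w with dR²w and bRw.
F3: fails — 3R²1 but no w with 1R²w and 3Rw.
F4: condition met.
Valid on: F4.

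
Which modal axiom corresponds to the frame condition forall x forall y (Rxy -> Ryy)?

This is shift-reflexivity; the standard corresponding axiom is T□: □(□ψ → ψ).
Suppose □(□ψ→ψ) is valid. Take Rxy and set V(ψ)={w : Ryw}. Then at y, □ψ holds; since □(□ψ→ψ) at x, □ψ→ψ at y, so ψ at y, i.e. Ryy.

□(□ψ → ψ)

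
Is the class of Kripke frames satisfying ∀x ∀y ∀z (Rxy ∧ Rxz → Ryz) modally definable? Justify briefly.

Yes, by ◇r → □◇r

The condition is the Euclidean property. A defining modal formula is ◇r → □◇r.
Suppose ◇r→□◇r is valid. Take Rxy, Rxz and set V(r)={y}. Then ◇r at x, so □◇r at x, so ◇r at z, so some w with Rzw has r; w=y, i.e. Rzy. By symmetry of the argument, Ryz.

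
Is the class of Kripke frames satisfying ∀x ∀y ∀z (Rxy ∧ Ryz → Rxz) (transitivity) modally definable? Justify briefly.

The condition is transitivity. A defining modal formula is □r → □□r.

Definable; □r → □□r defines it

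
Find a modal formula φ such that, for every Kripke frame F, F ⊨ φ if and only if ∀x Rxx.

This is reflexivity; the standard corresponding axiom is T: □s → s.

□s → s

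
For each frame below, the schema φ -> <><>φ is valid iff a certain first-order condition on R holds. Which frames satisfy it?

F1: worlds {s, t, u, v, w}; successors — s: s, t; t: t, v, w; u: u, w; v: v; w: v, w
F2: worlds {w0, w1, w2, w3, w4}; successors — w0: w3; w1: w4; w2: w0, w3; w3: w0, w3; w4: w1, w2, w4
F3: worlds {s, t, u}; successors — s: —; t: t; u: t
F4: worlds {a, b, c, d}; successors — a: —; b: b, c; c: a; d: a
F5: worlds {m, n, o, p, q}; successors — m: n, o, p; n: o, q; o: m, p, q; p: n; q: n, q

F1

The schema corresponds to a generalized confluence (Geach) condition: forall x exists w (x = w & x R^2 w).
F1: ✓.
F2: fails — at w2 but no w with w2=w and w2R²w.
F3: fails — at s but no w with s=w and sR²w.
F4: fails — at a but no w with a=w and aR²w.
F5: fails — at p but no w with p=w and pR²w.
Valid on: F1.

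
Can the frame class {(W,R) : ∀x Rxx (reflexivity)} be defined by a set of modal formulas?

Yes: it is reflexivity, defined by the T schema □q → q.
Suppose □q→q is valid. At any x set V(q)={w : Rxw}. Then □q holds at x, so q holds at x, i.e. Rxx.

Definable; □q → q defines it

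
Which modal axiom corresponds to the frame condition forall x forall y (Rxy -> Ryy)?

This is shift-reflexivity; the standard corresponding axiom is T□: □(□r → r).
Suppose □(□r→r) is valid. Take Rxy and set V(r)={w : Ryw}. Then at y, □r holds; since □(□r→r) at x, □r→r at y, so r at y, i.e. Ryy.

□(□r → r)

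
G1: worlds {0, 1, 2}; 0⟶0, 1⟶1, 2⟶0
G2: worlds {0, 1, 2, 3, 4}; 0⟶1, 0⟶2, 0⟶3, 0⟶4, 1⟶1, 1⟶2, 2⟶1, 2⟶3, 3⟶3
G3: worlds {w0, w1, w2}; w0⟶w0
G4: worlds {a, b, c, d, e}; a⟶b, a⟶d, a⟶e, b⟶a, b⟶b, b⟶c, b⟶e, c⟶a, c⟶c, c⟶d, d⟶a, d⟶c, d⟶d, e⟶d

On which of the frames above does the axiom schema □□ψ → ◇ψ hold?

Frame correspondent (Sahlqvist): ∀x ∃w (xR²w ∧ xRw) — i.e. a generalized confluence (Geach) condition.
G1: satisfies the condition.
G2: fails — at 4 but no w with 4R²w and 4Rw.
G3: fails — at w1 but no w with w1R²w and w1Rw.
G4: satisfies the condition.

G1, G4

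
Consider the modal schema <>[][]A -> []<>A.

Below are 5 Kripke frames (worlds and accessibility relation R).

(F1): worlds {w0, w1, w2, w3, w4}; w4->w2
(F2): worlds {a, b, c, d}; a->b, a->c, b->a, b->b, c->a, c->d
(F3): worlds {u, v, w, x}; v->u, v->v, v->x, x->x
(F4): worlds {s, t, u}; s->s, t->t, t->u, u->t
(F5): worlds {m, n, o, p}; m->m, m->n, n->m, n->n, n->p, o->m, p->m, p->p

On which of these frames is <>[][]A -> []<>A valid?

(F4), (F5)

The schema corresponds to a generalized confluence (Geach) condition: forall x forall y forall z ((xRy & xRz) -> exists w (y R^2 w & zRw)).
(F1): fails — w4Rw2, w4Rw2 but no w with w2R²w and w2Rw.
(F2): fails — aRc, aRc but no w with cR²w and cRw.
(F3): fails — vRu, vRu but no t with uR²t and uRt.
(F4): satisfies the condition.
(F5): satisfies the condition.
Valid on: (F4), (F5).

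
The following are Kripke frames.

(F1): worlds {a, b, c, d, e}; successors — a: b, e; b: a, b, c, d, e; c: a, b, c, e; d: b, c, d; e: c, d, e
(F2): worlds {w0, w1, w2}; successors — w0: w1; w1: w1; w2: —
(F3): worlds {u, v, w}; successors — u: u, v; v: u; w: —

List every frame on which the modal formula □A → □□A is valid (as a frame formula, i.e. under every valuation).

(F2)

This is the axiom for transitivity; its first-order frame correspondent is ∀x ∀y ∀z (Rxy ∧ Ryz → Rxz).
(F1): fails — Rdc and Rce but not Rde.
(F2): condition met.
(F3): fails — Rvu and Ruv but not Rvv.
Valid on: (F2).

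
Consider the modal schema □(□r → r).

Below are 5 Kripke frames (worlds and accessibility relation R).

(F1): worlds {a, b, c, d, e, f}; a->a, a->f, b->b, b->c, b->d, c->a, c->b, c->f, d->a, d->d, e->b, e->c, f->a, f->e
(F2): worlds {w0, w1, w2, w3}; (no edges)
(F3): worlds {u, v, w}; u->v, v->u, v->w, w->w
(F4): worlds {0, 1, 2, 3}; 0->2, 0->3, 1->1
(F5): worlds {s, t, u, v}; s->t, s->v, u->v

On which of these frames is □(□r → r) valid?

(F2)

This is the axiom for shift-reflexivity; its first-order frame correspondent is ∀x ∀y (Rxy → Ryy).
(F1): fails — Rbc but not Rcc.
(F2): satisfies the condition.
(F3): fails — Ruv but not Rvv.
(F4): fails — R03 but not R33.
(F5): fails — Ruv but not Rvv.
Valid on: (F2).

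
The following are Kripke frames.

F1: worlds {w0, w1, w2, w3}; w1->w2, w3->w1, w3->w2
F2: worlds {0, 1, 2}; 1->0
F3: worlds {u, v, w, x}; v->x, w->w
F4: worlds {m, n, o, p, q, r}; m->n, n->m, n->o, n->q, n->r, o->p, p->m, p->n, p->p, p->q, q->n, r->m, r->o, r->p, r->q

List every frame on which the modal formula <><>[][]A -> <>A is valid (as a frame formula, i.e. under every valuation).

F2, F3

This is the axiom for a generalized confluence (Geach) condition; its first-order frame correspondent is forall x forall y (x R^2 y -> exists w (y R^2 w & xRw)).
F1: fails — w3R²w2 but no w with w2R²w and w3Rw.
F2: condition met.
F3: condition met.
F4: fails — mR²m but no w with mR²w and mRw.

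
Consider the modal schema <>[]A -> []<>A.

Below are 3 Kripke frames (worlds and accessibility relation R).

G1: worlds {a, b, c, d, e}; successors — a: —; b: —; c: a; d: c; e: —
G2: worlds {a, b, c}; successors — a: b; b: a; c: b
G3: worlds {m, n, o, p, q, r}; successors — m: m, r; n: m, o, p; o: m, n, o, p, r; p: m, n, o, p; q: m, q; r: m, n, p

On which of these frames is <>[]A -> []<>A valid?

This is the axiom for convergence; its first-order frame correspondent is forall x forall y forall z (Rxy & Rxz -> exists w (Ryw & Rzw)).
G1: fails — Rca and Rca but a and a have no common successor.
G2: holds.
G3: holds.

G2, G3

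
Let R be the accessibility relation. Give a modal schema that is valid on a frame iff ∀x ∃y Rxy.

□ψ → ◇ψ

A defining formula is □ψ → ◇ψ (the D axiom).
Suppose □ψ→◇ψ is valid. At any x set V(ψ)=W. Then □ψ at x, so ◇ψ at x, so x has a successor.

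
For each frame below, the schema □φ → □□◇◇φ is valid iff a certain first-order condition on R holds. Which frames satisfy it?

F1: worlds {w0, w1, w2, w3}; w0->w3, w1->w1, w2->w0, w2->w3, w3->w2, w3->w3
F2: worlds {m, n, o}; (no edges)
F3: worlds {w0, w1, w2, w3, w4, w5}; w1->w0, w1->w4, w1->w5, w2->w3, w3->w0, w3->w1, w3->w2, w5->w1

This is the axiom for a generalized confluence (Geach) condition; its first-order frame correspondent is ∀x ∀z (xR²z → ∃w (xRw ∧ zR²w)).
F1: ✓.
F2: ✓.
F3: fails — w1R²w1 but no w with w1Rw and w1R²w.
Valid on: F1, F2.

F1, F2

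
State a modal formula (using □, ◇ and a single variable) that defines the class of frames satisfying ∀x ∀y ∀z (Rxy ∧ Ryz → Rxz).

□r → □□r

The condition is transitivity. The 4 schema □r → □□r defines it.
Suppose □r→□□r is valid. Take Rxy, Ryz and set V(r)={w : Rxw}. Then □r at x, so □□r at x, so □r at y, so r at z, i.e. Rxz.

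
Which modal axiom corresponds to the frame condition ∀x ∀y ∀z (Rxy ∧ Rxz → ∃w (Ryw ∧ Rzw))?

◇□p → □◇p

This is convergence; the standard corresponding axiom is .2: ◇□p → □◇p.
Suppose ◇□p→□◇p is valid. Take Rxy, Rxz and set V(p)={w : Ryw}. Then □p at y so ◇□p at x, so □◇p at x, so ◇p at z, giving w with Rzw and Ryw.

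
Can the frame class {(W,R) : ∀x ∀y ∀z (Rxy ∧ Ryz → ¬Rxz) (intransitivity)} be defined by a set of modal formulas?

Modal frame validity is preserved under surjective bounded morphisms.
The 3-cycle (worlds w0,w1,w2 with w0→w1→w2→w0) is intransitive. Mapping every world to a single reflexive point • is a surjective bounded morphism; the reflexive point is not intransitive (R••∧R•• but R••).
So no modal formula (or set of formulas) defines exactly the intransitive frames.

No — not modally definable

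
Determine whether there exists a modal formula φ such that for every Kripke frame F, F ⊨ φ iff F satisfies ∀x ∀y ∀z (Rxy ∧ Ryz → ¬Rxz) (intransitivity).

No

Modal frame validity is preserved under surjective bounded morphisms.
The 7-cycle (worlds 0,1,2,3,4,5,6 with 0→1→2→3→4→5→6→0) is intransitive. Mapping every world to a single reflexive point • is a surjective bounded morphism; the reflexive point is not intransitive (R••∧R•• but R••).
So the class is not modally definable.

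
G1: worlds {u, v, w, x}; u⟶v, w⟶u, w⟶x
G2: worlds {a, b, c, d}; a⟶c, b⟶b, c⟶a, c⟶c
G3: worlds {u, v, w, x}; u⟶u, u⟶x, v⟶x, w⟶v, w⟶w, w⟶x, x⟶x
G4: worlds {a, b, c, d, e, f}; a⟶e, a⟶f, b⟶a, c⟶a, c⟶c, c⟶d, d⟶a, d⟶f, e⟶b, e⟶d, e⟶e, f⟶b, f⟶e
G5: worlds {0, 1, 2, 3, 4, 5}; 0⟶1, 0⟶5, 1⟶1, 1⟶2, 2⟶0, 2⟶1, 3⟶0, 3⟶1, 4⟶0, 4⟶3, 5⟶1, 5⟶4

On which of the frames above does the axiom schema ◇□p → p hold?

G2

This is the axiom for symmetry; its first-order frame correspondent is ∀x ∀y (Rxy → Ryx).
G1: fails — Ruv but not Rvu.
G2: holds.
G3: fails — Rwx but not Rxw.
G4: fails — Reb but not Rbe.
G5: fails — R31 but not R13.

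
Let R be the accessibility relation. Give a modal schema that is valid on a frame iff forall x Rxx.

□r → r

This is reflexivity; the standard corresponding axiom is T: □r → r.
Suppose □r→r is valid. At any x set V(r)={w : Rxw}. Then □r holds at x, so r holds at x, i.e. Rxx.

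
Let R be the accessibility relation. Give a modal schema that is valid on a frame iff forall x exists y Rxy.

□ψ → ◇ψ

This is seriality; the standard corresponding axiom is D: □ψ → ◇ψ.
Suppose □ψ→◇ψ is valid. At any x set V(ψ)=W. Then □ψ at x, so ◇ψ at x, so x has a successor.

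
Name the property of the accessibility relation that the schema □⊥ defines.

This schema is the Ver axiom.
It corresponds to emptiness of R: ∀x ∀y ¬Rxy.

Emptiness of R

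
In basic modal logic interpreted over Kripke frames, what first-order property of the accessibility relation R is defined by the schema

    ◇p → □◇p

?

Suppose ◇p→□◇p is valid. Take Rxy, Rxz and set V(p)={y}. Then ◇p at x, so □◇p at x, so ◇p at z, so some w with Rzw has p; w=y, i.e. Rzy. By symmetry of the argument, Ryz.
Conversely, on a frame with the Euclidean property the schema holds at every world under every valuation.
So the correspondent is the Euclidean property.

The Euclidean property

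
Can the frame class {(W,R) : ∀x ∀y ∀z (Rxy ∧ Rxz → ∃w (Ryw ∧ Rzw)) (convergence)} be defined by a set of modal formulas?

Yes — defined by ◇□p → □◇p

This is a Sahlqvist condition; the .2 axiom ◇□p → □◇p defines it.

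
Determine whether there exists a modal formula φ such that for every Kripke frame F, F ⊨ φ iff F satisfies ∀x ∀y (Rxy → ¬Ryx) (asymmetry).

If a class were modally definable it would be closed under surjective bounded morphisms (Goldblatt–Thomason).
The 4-cycle (worlds s,t,u,v with s→t→u→v→s) is asymmetric. Mapping every world to a single reflexive point • is a surjective bounded morphism, and the reflexive point is not asymmetric (R•• but asymmetry requires ¬R••).
So no modal formula (or set of formulas) defines exactly the asymmetric frames.

Not definable by any modal formula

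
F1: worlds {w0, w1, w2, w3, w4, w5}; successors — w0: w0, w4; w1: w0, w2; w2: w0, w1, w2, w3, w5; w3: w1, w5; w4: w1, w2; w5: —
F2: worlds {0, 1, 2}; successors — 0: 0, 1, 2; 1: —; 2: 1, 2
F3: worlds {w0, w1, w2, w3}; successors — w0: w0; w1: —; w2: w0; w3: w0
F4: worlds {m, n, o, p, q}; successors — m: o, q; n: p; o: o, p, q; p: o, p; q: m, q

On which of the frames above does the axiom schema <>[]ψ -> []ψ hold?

Frame correspondent (Sahlqvist): forall x forall y forall z (Rxy & Rxz -> Ryz) — i.e. the Euclidean property.
F1: fails — Rw0w4 and Rw0w4 but not Rw4w4.
F2: fails — R02 and R00 but not R20.
F3: condition met.
F4: fails — Rmq and Rmo but not Rqo.
Valid on: F3.

F3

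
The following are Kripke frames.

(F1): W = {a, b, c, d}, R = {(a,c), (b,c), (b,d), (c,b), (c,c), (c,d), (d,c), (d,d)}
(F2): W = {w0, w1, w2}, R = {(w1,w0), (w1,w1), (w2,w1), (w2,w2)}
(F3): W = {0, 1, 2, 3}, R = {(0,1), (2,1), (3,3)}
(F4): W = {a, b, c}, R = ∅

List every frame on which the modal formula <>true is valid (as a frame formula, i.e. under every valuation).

(F1)

The schema corresponds to seriality: forall x exists y Rxy.
(F1): holds.
(F2): fails — world w0 has no successor.
(F3): fails — world 1 has no successor.
(F4): fails — world a has no successor.
Valid on: (F1).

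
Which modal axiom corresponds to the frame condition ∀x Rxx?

This is reflexivity; the standard corresponding axiom is T: □r → r.
Suppose □r→r is valid. At any x set V(r)={w : Rxw}. Then □r holds at x, so r holds at x, i.e. Rxx.

□r → r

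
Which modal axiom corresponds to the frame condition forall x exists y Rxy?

This is seriality; the standard corresponding axiom is D: □q → ◇q.
Suppose □q→◇q is valid. At any x set V(q)=W. Then □q at x, so ◇q at x, so x has a successor.

□q → ◇q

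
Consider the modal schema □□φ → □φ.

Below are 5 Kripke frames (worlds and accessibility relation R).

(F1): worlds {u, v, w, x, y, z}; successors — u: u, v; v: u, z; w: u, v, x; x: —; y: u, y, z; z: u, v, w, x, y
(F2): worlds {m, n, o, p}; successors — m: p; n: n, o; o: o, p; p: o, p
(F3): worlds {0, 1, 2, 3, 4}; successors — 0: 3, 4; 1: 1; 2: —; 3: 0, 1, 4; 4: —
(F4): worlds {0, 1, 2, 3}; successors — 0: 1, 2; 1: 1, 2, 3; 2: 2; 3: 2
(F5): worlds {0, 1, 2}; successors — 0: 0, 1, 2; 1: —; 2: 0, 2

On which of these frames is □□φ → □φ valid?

(F2), (F4), (F5)

The schema corresponds to density: ∀x ∀y (Rxy → ∃z (Rxz ∧ Rzy)).
(F1): fails — Rvz but no t with Rvt and Rtz.
(F2): condition met.
(F3): fails — R03 but no z with R0z and Rz3.
(F4): condition met.
(F5): condition met.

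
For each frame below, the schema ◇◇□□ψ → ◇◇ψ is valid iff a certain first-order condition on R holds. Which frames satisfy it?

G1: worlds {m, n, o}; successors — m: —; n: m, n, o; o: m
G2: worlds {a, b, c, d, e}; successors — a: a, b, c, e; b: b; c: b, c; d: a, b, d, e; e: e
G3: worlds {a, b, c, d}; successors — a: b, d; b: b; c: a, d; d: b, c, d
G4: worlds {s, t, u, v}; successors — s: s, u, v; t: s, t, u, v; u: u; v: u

This is the axiom for a generalized confluence (Geach) condition; its first-order frame correspondent is ∀x ∀y (xR²y → ∃w (yR²w ∧ xR²w)).
G1: fails — nR²m but no w with mR²w and nR²w.
G2: holds.
G3: holds.
G4: holds.
Valid on: G2, G3, G4.

G2, G3, G4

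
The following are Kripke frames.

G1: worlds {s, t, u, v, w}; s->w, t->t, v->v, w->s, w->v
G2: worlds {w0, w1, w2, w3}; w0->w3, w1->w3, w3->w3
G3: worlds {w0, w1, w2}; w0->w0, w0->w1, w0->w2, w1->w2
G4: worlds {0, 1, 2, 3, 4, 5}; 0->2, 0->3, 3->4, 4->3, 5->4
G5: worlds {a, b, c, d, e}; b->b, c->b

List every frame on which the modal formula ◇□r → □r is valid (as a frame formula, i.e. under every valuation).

This is the axiom for the Euclidean property; its first-order frame correspondent is ∀x ∀y ∀z (Rxy ∧ Rxz → Ryz).
G1: fails — Rsw and Rsw but not Rww.
G2: condition met.
G3: fails — Rw0w1 and Rw0w1 but not Rw1w1.
G4: fails — R02 and R02 but not R22.
G5: condition met.

G2, G5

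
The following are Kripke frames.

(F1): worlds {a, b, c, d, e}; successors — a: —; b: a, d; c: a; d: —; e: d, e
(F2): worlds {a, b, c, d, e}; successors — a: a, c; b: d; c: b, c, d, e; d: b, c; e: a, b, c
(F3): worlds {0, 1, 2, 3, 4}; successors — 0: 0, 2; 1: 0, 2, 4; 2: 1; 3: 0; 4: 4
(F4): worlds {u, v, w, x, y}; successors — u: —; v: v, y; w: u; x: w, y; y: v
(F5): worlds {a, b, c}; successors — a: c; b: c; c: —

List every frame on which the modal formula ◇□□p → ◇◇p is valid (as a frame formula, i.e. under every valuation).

(F2), (F3)

This is the axiom for a generalized confluence (Geach) condition; its first-order frame correspondent is ∀x ∀y (xRy → ∃w (yR²w ∧ xR²w)).
(F1): fails — bRa but no w with aR²w and bR²w.
(F2): condition met.
(F3): condition met.
(F4): fails — wRu but no t with uR²t and wR²t.
(F5): fails — aRc but no w with cR²w and aR²w.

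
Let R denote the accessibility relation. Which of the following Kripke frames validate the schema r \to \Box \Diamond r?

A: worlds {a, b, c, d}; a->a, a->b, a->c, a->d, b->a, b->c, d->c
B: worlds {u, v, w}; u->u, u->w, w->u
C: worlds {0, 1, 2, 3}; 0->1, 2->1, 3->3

B

The schema corresponds to symmetry: \forall x \forall y (Rxy \to Ryx).
A: fails — Rbc but not Rcb.
B: ✓.
C: fails — R01 but not R10.
Valid on: B.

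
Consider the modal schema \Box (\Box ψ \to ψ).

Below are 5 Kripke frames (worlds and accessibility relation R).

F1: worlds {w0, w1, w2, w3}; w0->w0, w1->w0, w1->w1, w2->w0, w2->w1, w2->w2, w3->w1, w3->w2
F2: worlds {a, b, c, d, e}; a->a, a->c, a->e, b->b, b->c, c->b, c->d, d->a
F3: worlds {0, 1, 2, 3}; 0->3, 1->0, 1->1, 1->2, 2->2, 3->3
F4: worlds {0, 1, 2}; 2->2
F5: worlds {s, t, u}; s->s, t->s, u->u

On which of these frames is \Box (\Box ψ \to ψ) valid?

This is the axiom for shift-reflexivity; its first-order frame correspondent is \forall x \forall y (Rxy \to Ryy).
F1: condition met.
F2: fails — Rbc but not Rcc.
F3: fails — R10 but not R00.
F4: condition met.
F5: condition met.
Valid on: F1, F4, F5.

F1, F4, F5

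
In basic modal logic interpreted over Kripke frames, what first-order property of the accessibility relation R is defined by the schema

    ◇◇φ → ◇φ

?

transitivity: ∀x ∀y ∀z (Rxy ∧ Ryz → Rxz)

This is a form of the 4 axiom.
Its frame correspondent is transitivity — ∀x ∀y ∀z (Rxy ∧ Ryz → Rxz).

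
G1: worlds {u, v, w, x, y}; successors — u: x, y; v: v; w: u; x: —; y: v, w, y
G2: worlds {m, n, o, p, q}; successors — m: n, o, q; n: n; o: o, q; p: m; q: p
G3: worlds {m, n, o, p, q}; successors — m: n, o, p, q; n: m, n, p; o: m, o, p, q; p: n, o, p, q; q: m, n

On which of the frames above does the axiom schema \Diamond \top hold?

G2, G3

Frame correspondent (Sahlqvist): \forall x \exists y Rxy — i.e. seriality.
G1: fails — world x has no successor.
G2: condition met.
G3: condition met.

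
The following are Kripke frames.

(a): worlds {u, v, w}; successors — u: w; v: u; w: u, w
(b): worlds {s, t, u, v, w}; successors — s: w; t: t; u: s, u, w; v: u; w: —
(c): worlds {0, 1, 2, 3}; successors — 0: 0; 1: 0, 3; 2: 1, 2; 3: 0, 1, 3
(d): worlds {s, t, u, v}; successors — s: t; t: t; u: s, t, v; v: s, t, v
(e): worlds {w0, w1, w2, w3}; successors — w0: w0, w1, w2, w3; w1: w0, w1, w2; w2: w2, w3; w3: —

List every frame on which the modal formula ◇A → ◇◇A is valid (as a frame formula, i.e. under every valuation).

(c), (d), (e)

This is the axiom for a generalized confluence (Geach) condition; its first-order frame correspondent is ∀x ∀y (xRy → ∃w (y = w ∧ xR²w)).
(a): fails — vRu but no t with u=t and vR²t.
(b): fails — sRw but no w* with w=w* and sR²w*.
(c): condition met.
(d): condition met.
(e): condition met.
Valid on: (c), (d), (e).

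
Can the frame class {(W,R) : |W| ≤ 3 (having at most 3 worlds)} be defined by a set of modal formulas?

No — not modally definable

Any modally definable frame class is closed under disjoint unions.
Any modal formula valid on each of 4 disjoint one-world frames is valid on their disjoint union (validity is preserved under disjoint unions). Each one-world frame has |W|=1≤3, but the union has |W|=4.
So the class is not modally definable.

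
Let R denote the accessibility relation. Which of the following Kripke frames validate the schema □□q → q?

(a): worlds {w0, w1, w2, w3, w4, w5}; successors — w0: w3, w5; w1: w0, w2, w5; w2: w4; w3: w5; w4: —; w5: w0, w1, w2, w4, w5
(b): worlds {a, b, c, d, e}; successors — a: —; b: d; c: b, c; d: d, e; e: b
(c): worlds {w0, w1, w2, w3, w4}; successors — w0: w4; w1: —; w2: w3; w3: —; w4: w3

This is the axiom for a generalized confluence (Geach) condition; its first-order frame correspondent is ∀x ∃w (xR²w ∧ x = w).
(a): fails — at w2 but no w with w2R²w and w2=w.
(b): fails — at a but no w with aR²w and a=w.
(c): fails — at w0 but no w with w0R²w and w0=w.
Valid on no frame.

none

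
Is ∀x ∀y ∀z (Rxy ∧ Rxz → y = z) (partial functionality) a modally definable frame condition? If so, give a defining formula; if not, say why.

This is a Sahlqvist condition; the CD axiom ◇r → □r defines it.
Suppose ◇r→□r is valid. Take Rxy, Rxz and set V(r)={y}. Then ◇r at x, so □r at x, so r at z, i.e. z=y.

Yes, by ◇r → □r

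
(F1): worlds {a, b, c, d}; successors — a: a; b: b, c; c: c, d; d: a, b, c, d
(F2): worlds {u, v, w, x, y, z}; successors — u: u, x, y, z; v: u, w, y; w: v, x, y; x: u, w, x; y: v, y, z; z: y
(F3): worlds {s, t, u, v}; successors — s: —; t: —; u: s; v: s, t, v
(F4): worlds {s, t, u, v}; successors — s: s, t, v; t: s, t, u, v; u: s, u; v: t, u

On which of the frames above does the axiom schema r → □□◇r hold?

none

The schema corresponds to a generalized confluence (Geach) condition: ∀x ∀z (xR²z → ∃w (x = w ∧ zRw)).
(F1): fails — bR²c but no w with b=w and cRw.
(F2): fails — uR²w but no t with u=t and wRt.
(F3): fails — vR²s but no w with v=w and sRw.
(F4): fails — sR²v but no w with s=w and vRw.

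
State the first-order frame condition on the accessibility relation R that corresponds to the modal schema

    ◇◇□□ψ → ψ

∀x ∀y (xR²y → ∃w (yR²w ∧ x = w))

This is a Sahlqvist (Geach-type) schema ◇^2□^2ψ → □^0◇^0ψ.
Minimal-valuation argument: fix x; take any y with xR^2y and any z with xR^0z. Set V(ψ) to the set of worlds R-reachable from y in exactly 2 steps. Then □^2ψ holds at y, so the antecedent holds at x; validity forces ◇^0ψ at z, giving a w with zR^0w and yR^2w.
First-order correspondent: ∀x ∀y (xR²y → ∃w (yR²w ∧ x = w)).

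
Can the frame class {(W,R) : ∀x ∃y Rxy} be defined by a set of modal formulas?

This is a Sahlqvist condition; the D axiom □q → ◇q defines it.
Suppose □q→◇q is valid. At any x set V(q)=W. Then □q at x, so ◇q at x, so x has a successor.

Yes — defined by □q → ◇q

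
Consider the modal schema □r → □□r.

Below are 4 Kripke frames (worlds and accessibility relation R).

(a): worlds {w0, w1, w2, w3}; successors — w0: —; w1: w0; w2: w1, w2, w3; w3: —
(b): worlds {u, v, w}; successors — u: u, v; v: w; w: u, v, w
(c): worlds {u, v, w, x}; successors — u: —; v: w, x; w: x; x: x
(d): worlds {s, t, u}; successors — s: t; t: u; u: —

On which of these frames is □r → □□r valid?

Frame correspondent (Sahlqvist): ∀x ∀y ∀z (Rxy ∧ Ryz → Rxz) — i.e. transitivity.
(a): fails — Rw2w1 and Rw1w0 but not Rw2w0.
(b): fails — Ruv and Rvw but not Ruw.
(c): condition met.
(d): fails — Rst and Rtu but not Rsu.
Valid on: (c).

(c)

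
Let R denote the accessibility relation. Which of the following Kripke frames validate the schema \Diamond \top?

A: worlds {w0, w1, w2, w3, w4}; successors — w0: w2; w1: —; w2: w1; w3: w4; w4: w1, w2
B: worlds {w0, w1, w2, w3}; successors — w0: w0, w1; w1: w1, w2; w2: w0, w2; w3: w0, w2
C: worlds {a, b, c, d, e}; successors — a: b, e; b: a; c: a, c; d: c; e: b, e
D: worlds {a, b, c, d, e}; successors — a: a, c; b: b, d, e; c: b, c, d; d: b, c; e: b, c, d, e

B, C, D

The schema corresponds to seriality: \forall x \exists y Rxy.
A: fails — world w1 has no successor.
B: holds.
C: holds.
D: holds.
Valid on: B, C, D.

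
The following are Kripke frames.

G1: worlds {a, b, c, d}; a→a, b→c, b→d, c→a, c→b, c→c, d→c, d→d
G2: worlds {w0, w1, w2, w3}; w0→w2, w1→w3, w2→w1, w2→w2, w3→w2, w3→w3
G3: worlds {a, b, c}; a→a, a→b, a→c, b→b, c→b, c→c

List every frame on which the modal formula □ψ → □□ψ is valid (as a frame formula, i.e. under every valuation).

This is the axiom for transitivity; its first-order frame correspondent is ∀x ∀y ∀z (Rxy ∧ Ryz → Rxz).
G1: fails — Rbc and Rcb but not Rbb.
G2: fails — Rw3w2 and Rw2w1 but not Rw3w1.
G3: holds.
Valid on: G3.

G3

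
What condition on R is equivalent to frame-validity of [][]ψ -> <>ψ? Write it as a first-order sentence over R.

This is a Sahlqvist (Geach-type) schema ◇^0□^2ψ → □^0◇^1ψ.
Minimal-valuation argument: fix x; take any y with xR^0y and any z with xR^0z. Set V(ψ) to the set of worlds R-reachable from y in exactly 2 steps. Then □^2ψ holds at y, so the antecedent holds at x; validity forces ◇^1ψ at z, giving a w with zR^1w and yR^2w.
First-order correspondent: forall x exists w (x R^2 w & xRw).

forall x exists w (x R^2 w & xRw)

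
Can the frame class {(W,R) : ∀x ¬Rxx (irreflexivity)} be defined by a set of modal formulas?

Modal frame validity is preserved under surjective bounded morphisms.
The 4-cycle (worlds 0,1,2,3 with 0→1→2→3→0) is irreflexive, and the map sending every world to a single reflexive point • is a surjective bounded morphism (forth: every edge maps to (•,•); back: every world has a successor). So any modal formula valid on the 4-cycle is also valid on the reflexive point, which is not irreflexive.
Hence irreflexivity is not modally definable.

No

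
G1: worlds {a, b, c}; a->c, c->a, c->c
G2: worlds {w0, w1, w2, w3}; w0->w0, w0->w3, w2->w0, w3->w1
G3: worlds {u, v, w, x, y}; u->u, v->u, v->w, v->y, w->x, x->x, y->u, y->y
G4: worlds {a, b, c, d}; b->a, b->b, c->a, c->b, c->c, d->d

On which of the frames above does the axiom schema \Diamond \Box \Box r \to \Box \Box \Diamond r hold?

G1

The schema corresponds to a generalized confluence (Geach) condition: \forall x \forall y \forall z ((xRy \wedge x R^2 z) \to \exists w (y R^2 w \wedge zRw)).
G1: ✓.
G2: fails — w0Rw0, w0R²w1 but no w with w0R²w and w1Rw.
G3: fails — vRu, vR²x but no t with uR²t and xRt.
G4: fails — bRa, bR²a but no w with aR²w and aRw.
Valid on: G1.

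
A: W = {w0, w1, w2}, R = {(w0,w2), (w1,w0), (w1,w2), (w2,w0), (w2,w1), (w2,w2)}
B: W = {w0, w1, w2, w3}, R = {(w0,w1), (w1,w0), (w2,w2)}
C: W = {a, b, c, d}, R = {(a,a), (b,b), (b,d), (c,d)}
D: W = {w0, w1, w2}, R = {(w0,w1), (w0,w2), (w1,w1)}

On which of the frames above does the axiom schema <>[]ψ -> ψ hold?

This is the axiom for symmetry; its first-order frame correspondent is forall x forall y (Rxy -> Ryx).
A: fails — Rw1w0 but not Rw0w1.
B: satisfies the condition.
C: fails — Rbd but not Rdb.
D: fails — Rw0w1 but not Rw1w0.

B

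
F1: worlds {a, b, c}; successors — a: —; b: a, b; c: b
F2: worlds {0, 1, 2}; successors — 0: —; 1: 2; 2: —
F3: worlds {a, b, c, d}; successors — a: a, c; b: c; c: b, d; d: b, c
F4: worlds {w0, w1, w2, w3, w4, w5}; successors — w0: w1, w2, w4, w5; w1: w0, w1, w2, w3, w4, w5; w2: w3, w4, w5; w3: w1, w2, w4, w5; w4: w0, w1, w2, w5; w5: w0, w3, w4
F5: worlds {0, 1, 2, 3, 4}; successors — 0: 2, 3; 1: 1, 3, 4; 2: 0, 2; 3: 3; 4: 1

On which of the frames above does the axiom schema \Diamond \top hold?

F3, F4, F5

This is the axiom for seriality; its first-order frame correspondent is \forall x \exists y Rxy.
F1: fails — world a has no successor.
F2: fails — world 0 has no successor.
F3: satisfies the condition.
F4: satisfies the condition.
F5: satisfies the condition.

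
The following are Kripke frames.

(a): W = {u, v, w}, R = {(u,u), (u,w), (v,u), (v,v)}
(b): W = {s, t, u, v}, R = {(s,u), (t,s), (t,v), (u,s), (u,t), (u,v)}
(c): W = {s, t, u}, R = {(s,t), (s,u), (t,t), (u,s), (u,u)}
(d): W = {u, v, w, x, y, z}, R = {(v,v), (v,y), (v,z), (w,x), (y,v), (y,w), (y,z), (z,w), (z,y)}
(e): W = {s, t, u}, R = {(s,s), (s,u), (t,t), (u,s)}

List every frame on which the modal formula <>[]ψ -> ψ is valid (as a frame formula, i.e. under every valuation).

(e)

This is the axiom for symmetry; its first-order frame correspondent is forall x forall y (Rxy -> Ryx).
(a): fails — Rvu but not Ruv.
(b): fails — Ruv but not Rvu.
(c): fails — Rst but not Rts.
(d): fails — Rwx but not Rxw.
(e): satisfies the condition.
Valid on: (e).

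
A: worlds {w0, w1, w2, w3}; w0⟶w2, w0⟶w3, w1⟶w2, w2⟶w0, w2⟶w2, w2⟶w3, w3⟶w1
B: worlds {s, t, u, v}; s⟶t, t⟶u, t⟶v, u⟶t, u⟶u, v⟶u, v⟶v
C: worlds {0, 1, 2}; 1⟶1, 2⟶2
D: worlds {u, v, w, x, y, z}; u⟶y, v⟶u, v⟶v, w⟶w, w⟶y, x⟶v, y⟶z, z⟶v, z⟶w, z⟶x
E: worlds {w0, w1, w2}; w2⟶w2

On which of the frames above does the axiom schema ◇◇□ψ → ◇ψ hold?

C, E

This is the axiom for a generalized confluence (Geach) condition; its first-order frame correspondent is ∀x ∀y (xR²y → ∃w (yRw ∧ xRw)).
A: fails — w0R²w3 but no w with w3Rw and w0Rw.
B: fails — sR²v but no w with vRw and sRw.
C: condition met.
D: fails — uR²z but no t with zRt and uRt.
E: condition met.
Valid on: C, E.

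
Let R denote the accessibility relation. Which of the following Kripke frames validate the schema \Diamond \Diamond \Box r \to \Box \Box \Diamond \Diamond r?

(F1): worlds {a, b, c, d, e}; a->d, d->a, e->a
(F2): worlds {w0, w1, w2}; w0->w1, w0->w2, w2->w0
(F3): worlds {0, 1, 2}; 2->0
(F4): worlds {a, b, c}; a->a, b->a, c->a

(F3), (F4)

This is the axiom for a generalized confluence (Geach) condition; its first-order frame correspondent is \forall x \forall y \forall z ((x R^2 y \wedge x R^2 z) \to \exists w (yRw \wedge z R^2 w)).
(F1): fails — aR²a, aR²a but no w with aRw and aR²w.
(F2): fails — w0R²w0, w0R²w0 but no w with w0Rw and w0R²w.
(F3): holds.
(F4): holds.
Valid on: (F3), (F4).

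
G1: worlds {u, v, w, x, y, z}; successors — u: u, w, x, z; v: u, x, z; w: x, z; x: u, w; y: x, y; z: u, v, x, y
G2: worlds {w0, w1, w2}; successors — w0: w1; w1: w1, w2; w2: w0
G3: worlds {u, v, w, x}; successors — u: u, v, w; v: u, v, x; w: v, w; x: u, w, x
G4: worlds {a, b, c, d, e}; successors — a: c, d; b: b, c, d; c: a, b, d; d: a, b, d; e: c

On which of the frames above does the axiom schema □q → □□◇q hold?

This is the axiom for a generalized confluence (Geach) condition; its first-order frame correspondent is ∀x ∀z (xR²z → ∃w (xRw ∧ zRw)).
G1: fails — wR²x but no t with wRt and xRt.
G2: fails — w0R²w2 but no w with w0Rw and w2Rw.
G3: holds.
G4: fails — eR²d but no w with eRw and dRw.

G3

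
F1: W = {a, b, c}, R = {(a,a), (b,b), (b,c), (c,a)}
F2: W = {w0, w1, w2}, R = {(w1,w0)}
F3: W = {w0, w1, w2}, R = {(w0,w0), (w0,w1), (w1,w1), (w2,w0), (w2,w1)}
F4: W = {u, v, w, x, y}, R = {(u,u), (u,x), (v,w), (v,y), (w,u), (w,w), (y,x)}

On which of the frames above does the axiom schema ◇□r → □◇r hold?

F3

Frame correspondent (Sahlqvist): ∀x ∀y ∀z (Rxy ∧ Rxz → ∃w (Ryw ∧ Rzw)) — i.e. convergence.
F1: fails — Rbc and Rbb but c and b have no common successor.
F2: fails — Rw1w0 and Rw1w0 but w0 and w0 have no common successor.
F3: holds.
F4: fails — Ruu and Rux but u and x have no common successor.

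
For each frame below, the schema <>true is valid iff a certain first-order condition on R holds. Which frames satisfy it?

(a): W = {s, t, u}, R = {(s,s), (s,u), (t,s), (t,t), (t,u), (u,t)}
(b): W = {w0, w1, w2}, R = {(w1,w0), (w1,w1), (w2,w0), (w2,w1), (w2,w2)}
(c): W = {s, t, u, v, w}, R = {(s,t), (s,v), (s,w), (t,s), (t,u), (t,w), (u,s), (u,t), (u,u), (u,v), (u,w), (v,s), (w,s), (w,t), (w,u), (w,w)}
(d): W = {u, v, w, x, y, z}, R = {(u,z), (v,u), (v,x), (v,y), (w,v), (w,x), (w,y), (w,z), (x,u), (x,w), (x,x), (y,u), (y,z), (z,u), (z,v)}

This is the axiom for seriality; its first-order frame correspondent is forall x exists y Rxy.
(a): holds.
(b): fails — world w0 has no successor.
(c): holds.
(d): holds.
Valid on: (a), (c), (d).

(a), (c), (d)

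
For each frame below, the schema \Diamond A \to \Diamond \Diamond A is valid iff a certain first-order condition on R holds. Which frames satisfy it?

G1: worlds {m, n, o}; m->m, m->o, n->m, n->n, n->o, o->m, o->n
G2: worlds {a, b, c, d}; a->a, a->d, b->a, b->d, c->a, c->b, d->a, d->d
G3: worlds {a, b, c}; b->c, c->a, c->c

G1, G3

The schema corresponds to a generalized confluence (Geach) condition: \forall x \forall y (xRy \to \exists w (y = w \wedge x R^2 w)).
G1: satisfies the condition.
G2: fails — cRb but no w with b=w and cR²w.
G3: satisfies the condition.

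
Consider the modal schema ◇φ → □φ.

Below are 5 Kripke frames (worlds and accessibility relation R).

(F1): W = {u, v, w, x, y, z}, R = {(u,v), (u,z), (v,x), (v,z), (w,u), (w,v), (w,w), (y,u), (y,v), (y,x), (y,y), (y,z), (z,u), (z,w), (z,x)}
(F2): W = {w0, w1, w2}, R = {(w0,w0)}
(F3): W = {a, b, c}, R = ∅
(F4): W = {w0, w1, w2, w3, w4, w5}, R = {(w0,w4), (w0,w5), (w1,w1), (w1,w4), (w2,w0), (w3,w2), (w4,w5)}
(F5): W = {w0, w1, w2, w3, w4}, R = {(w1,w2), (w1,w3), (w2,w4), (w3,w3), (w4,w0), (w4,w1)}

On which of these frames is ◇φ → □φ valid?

(F2), (F3)

Frame correspondent (Sahlqvist): ∀x ∀y ∀z (Rxy ∧ Rxz → y = z) — i.e. partial functionality.
(F1): fails — u sees both v and z.
(F2): condition met.
(F3): condition met.
(F4): fails — w0 sees both w4 and w5.
(F5): fails — w1 sees both w2 and w3.
Valid on: (F2), (F3).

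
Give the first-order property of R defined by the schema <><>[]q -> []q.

This is a Sahlqvist (Geach-type) schema ◇^2□^1q → □^1◇^0q.
Minimal-valuation argument: fix x; take any y with xR^2y and any z with xR^1z. Set V(q) to the set of worlds R-reachable from y in exactly 1 step. Then □^1q holds at y, so the antecedent holds at x; validity forces ◇^0q at z, giving a w with zR^0w and yR^1w.
First-order correspondent: forall x forall y forall z ((x R^2 y & xRz) -> exists w (yRw & z = w)).

forall x forall y forall z ((x R^2 y & xRz) -> exists w (yRw & z = w))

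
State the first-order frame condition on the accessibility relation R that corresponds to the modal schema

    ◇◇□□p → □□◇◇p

∀x ∀y ∀z ((xR²y ∧ xR²z) → ∃w (yR²w ∧ zR²w))

This is a Sahlqvist (Geach-type) schema ◇^2□^2p → □^2◇^2p.
Minimal-valuation argument: fix x; take any y with xR^2y and any z with xR^2z. Set V(p) to the set of worlds R-reachable from y in exactly 2 steps. Then □^2p holds at y, so the antecedent holds at x; validity forces ◇^2p at z, giving a w with zR^2w and yR^2w.
First-order correspondent: ∀x ∀y ∀z ((xR²y ∧ xR²z) → ∃w (yR²w ∧ zR²w)).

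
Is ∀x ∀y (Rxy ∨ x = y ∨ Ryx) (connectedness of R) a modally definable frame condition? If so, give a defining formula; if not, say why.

Not modally definable

Any modally definable frame class is closed under disjoint unions.
Take 4 disjoint single-world reflexive frames: each is trivially connected, but their disjoint union has 4 worlds with no edge between distinct components, so it is not connected.
Hence connectedness of R is not modally definable.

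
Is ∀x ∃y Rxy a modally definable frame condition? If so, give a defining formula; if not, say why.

Yes, by □p → ◇p

The condition is seriality. A defining modal formula is □p → ◇p.
Suppose □p→◇p is valid. At any x set V(p)=W. Then □p at x, so ◇p at x, so x has a successor.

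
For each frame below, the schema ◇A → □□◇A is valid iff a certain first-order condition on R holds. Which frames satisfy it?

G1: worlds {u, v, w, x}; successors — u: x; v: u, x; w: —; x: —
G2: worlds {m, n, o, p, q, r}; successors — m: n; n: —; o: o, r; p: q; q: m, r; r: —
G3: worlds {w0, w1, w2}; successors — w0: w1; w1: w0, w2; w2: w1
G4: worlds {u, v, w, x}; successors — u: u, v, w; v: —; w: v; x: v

G3

This is the axiom for a generalized confluence (Geach) condition; its first-order frame correspondent is ∀x ∀y ∀z ((xRy ∧ xR²z) → ∃w (y = w ∧ zRw)).
G1: fails — vRu, vR²x but no t with u=t and xRt.
G2: fails — oRo, oR²r but no w with o=w and rRw.
G3: ✓.
G4: fails — uRu, uR²v but no t with u=t and vRt.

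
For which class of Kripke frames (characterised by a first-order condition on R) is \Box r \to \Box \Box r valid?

This is the 4 axiom.
Its frame correspondent is transitivity — \forall x \forall y \forall z (Rxy \wedge Ryz \to Rxz).

Transitivity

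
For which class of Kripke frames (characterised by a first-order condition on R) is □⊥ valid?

emptiness of R

□⊥ is valid iff no world has any successor (otherwise □⊥ fails at any world with one).
Conversely, on a frame with emptiness of R the schema holds at every world under every valuation.
So the correspondent is emptiness of R.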